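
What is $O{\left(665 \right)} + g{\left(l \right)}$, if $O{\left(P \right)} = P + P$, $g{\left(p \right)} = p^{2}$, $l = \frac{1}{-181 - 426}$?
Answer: $\frac{490037171}{368449} \approx 1330.0$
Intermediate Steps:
$l = - \frac{1}{607}$ ($l = \frac{1}{-607} = - \frac{1}{607} \approx -0.0016474$)
$O{\left(P \right)} = 2 P$
$O{\left(665 \right)} + g{\left(l \right)} = 2 \cdot 665 + \left(- \frac{1}{607}\right)^{2} = 1330 + \frac{1}{368449} = \frac{490037171}{368449}$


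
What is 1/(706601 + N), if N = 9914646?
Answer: 1/10621247 ≈ 9.4151e-8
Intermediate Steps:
1/(706601 + N) = 1/(706601 + 9914646) = 1/10621247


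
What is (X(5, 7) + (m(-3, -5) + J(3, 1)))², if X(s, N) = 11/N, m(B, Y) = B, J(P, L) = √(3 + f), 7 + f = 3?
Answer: 51/49 - 20*I/7 ≈ 1.0408 - 2.8571*I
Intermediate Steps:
f = -4 (f = -7 + 3 = -4)
J(P, L) = I (J(P, L) = √(3 - 4) = √(-1) = I)
(X(5, 7) + (m(-3, -5) + J(3, 1)))² = (11/7 + (-3 + I))² = (-10/7 + I)²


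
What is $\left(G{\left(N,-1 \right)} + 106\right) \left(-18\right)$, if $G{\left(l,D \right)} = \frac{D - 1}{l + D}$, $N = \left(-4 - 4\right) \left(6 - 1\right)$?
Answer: $- \frac{78264}{41} \approx -1908.9$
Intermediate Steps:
$N = -40$ ($N = \left(-8\right) 5 = -40$)
$G{\left(l,D \right)} = \frac{-1 + D}{D + l}$
$\left(G{\left(N,-1 \right)} + 106\right) \left(-18\right) = \left(\frac{-1 - 1}{-1 - 40} + 106\right) \left(-18\right) = \left(\frac{1}{-41} \left(-2\right) + 106\right) \left(-18\right) = \left(\left(- \frac{1}{41}\right) \left(-2\right) + 106\right) \left(-18\right) = \left(\frac{2}{41} + 106\right) \left(-18\right) = \frac{4348}{41} \left(-18\right) = - \frac{78264}{41}$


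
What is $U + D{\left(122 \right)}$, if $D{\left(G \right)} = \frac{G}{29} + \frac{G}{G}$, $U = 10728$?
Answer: $\frac{311263}{29} \approx 10733.0$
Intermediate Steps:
$D{\left(G \right)} = 1 + \frac{G}{29}$ ($D{\left(G \right)} = G \frac{1}{29} + 1 = \frac{G}{29} + 1 = 1 + \frac{G}{29}$)
$U + D{\left(122 \right)} = 10728 + \left(1 + \frac{1}{29} \cdot 122\right) = 10728 + \left(1 + \frac{122}{29}\right) = 10728 + \frac{151}{29} = \frac{311263}{29}$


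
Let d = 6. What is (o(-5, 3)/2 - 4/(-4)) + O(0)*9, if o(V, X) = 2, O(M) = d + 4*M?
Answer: 56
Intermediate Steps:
O(M) = 6 + 4*M
(o(-5, 3)/2 - 4/(-4)) + O(0)*9 = (2/2 - 4/(-4)) + (6 + 4*0)*9 = (2*(1/2) - 4*(-1/4)) + (6 + 0)*9 = (1 + 1) + 6*9 = 2 + 54 = 56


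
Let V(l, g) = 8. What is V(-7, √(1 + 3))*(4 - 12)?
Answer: -64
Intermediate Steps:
V(-7, √(1 + 3))*(4 - 12) = 8*(4 - 12) = 8*(-8) = -64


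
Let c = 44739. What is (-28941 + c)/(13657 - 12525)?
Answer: 7899/566 ≈ 13.956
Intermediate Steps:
(-28941 + c)/(13657 - 12525) = (-28941 + 44739)/(13657 - 12525) = 15798/1132 = 15798*(1/1132) = 7899/566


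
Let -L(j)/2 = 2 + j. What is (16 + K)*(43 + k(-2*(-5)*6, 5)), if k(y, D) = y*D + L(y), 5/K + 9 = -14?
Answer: 79497/23 ≈ 3456.4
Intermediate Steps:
K = -5/23 (K = 5/(-9 - 14) = 5/(-23) = 5*(-1/23) = -5/23 ≈ -0.21739)
L(j) = -4 - 2*j (L(j) = -2*(2 + j) = -4 - 2*j)
k(y, D) = -4 - 2*y + D*y (k(y, D) = y*D + (-4 - 2*y) = D*y + (-4 - 2*y) = -4 - 2*y + D*y)
(16 + K)*(43 + k(-2*(-5)*6, 5)) = (16 - 5/23)*(43 + (-4 - 2*(-2*(-5))*6 + 5*(-2*(-5)*6))) = 363*(43 + (-4 - 20*6 + 5*(10*6)))/23 = 363*(43 + (-4 - 2*60 + 5*60))/23 = 363*(43 + (-4 - 120 + 300))/23 = 363*(43 + 176)/23 = (363/23)*219 = 79497/23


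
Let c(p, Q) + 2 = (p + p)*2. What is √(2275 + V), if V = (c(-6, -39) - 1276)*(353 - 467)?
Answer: √150703 ≈ 388.21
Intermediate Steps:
c(p, Q) = -2 + 4*p (c(p, Q) = -2 + (p + p)*2 = -2 + (2*p)*2 = -2 + 4*p)
V = 148428 (V = ((-2 + 4*(-6)) - 1276)*(353 - 467) = ((-2 - 24) - 1276)*(-114) = (-26 - 1276)*(-114) = -1302*(-114) = 148428)
√(2275 + V) = √(2275 + 148428) = √150703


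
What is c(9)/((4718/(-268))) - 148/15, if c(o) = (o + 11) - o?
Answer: -371242/35385 ≈ -10.492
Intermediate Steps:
c(o) = 11 (c(o) = (11 + o) - o = 11)
c(9)/((4718/(-268))) - 148/15 = 11/((4718/(-268))) - 148/15 = 11/((4718*(-1/268))) - 148*1/15 = 11/(-2359/134) - 148/15 = 11*(-134/2359) - 148/15 = -1474/2359 - 148/15 = -371242/35385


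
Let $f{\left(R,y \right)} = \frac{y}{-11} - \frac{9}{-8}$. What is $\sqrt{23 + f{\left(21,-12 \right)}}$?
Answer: $\frac{\sqrt{48818}}{44} \approx 5.0215$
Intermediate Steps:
$f{\left(R,y \right)} = \frac{9}{8} - \frac{y}{11}$ ($f{\left(R,y \right)} = y \left(- \frac{1}{11}\right) - - \frac{9}{8} = - \frac{y}{11} + \frac{9}{8} = \frac{9}{8} - \frac{y}{11}$)
$\sqrt{23 + f{\left(21,-12 \right)}} = \sqrt{23 + \left(\frac{9}{8} - - \frac{12}{11}\right)} = \sqrt{23 + \left(\frac{9}{8} + \frac{12}{11}\right)} = \sqrt{23 + \frac{195}{88}} = \sqrt{\frac{2219}{88}} = \frac{\sqrt{48818}}{44}$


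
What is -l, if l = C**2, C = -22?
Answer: -484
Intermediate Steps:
l = 484 (l = (-22)**2 = 484)
-l = -1*484 = -484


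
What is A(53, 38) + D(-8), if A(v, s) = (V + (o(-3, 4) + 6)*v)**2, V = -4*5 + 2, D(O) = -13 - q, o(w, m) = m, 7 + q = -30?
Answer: 262168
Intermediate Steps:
q = -37 (q = -7 - 30 = -37)
D(O) = 24 (D(O) = -13 - 1*(-37) = -13 + 37 = 24)
V = -18 (V = -20 + 2 = -18)
A(v, s) = (-18 + 10*v)**2 (A(v, s) = (-18 + (4 + 6)*v)**2 = (-18 + 10*v)**2)
A(53, 38) + D(-8) = 4*(-9 + 5*53)**2 + 24 = 4*(-9 + 265)**2 + 24 = 4*256**2 + 24 = 4*65536 + 24 = 262144 + 24 = 262168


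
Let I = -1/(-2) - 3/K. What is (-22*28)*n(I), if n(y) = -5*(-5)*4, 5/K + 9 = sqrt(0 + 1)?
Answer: -61600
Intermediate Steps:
K = -5/8 (K = 5/(-9 + sqrt(0 + 1)) = 5/(-9 + sqrt(1)) = 5/(-9 + 1) = 5/(-8) = 5*(-1/8) = -5/8 ≈ -0.62500)
I = 53/10 (I = -1/(-2) - 3/(-5/8) = -1*(-1/2) - 3*(-8/5) = 1/2 + 24/5 = 53/10 ≈ 5.3000)
n(y) = 100 (n(y) = 25*4 = 100)
(-22*28)*n(I) = -22*28*100 = -616*100 = -61600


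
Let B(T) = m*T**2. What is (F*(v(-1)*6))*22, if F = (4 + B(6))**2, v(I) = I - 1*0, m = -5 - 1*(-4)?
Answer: -135168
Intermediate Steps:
m = -1 (m = -5 + 4 = -1)
B(T) = -T**2
v(I) = I (v(I) = I + 0 = I)
F = 1024 (F = (4 - 1*6**2)**2 = (4 - 1*36)**2 = (4 - 36)**2 = (-32)**2 = 1024)
(F*(v(-1)*6))*22 = (1024*(-1*6))*22 = (1024*(-6))*22 = -6144*22 = -135168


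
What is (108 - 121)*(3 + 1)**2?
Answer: -208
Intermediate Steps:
(108 - 121)*(3 + 1)**2 = -13*4**2 = -13*16 = -208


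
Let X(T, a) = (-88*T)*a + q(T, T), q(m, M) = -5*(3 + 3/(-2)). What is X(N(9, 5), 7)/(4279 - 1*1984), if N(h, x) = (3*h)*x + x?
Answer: -34499/918 ≈ -37.581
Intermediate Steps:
q(m, M) = -15/2 (q(m, M) = -5*(3 + 3*(-1/2)) = -5*(3 - 3/2) = -5*3/2 = -15/2)
N(h, x) = x + 3*h*x (N(h, x) = 3*h*x + x = x + 3*h*x)
X(T, a) = -15/2 - 88*T*a (X(T, a) = (-88*T)*a - 15/2 = -88*T*a - 15/2 = -15/2 - 88*T*a)
X(N(9, 5), 7)/(4279 - 1*1984) = (-15/2 - 88*5*(1 + 3*9)*7)/(4279 - 1*1984) = (-15/2 - 88*5*(1 + 27)*7)/(4279 - 1984) = (-15/2 - 88*5*28*7)/2295 = (-15/2 - 88*140*7)*(1/2295) = (-15/2 - 86240)*(1/2295) = -172495/2*1/2295 = -34499/918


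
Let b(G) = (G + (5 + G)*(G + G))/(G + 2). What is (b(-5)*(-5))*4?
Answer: -100/3 ≈ -33.333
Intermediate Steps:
b(G) = (G + 2*G*(5 + G))/(2 + G) (b(G) = (G + (5 + G)*(2*G))/(2 + G) = (G + 2*G*(5 + G))/(2 + G))
(b(-5)*(-5))*4 = (-5*(11 + 2*(-5))/(2 - 5)*(-5))*4 = (-5*(11 - 10)/(-3)*(-5))*4 = (-5*(-1/3)*1*(-5))*4 = ((5/3)*(-5))*4 = -25/3*4 = -100/3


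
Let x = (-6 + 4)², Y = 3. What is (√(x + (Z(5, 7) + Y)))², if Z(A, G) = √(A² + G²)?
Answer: 7 + √74 ≈ 15.602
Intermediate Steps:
x = 4 (x = (-2)² = 4)
(√(x + (Z(5, 7) + Y)))² = (√(4 + (√(5² + 7²) + 3)))² = (√(4 + (√(25 + 49) + 3)))² = (√(4 + (√74 + 3)))² = (√(4 + (3 + √74)))² = (√(7 + √74))² = 7 + √74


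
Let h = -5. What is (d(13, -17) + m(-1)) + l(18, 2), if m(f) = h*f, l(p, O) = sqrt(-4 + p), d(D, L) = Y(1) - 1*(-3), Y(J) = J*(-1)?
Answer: 7 + sqrt(14) ≈ 10.742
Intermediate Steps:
Y(J) = -J
d(D, L) = 2 (d(D, L) = -1*1 - 1*(-3) = -1 + 3 = 2)
m(f) = -5*f
(d(13, -17) + m(-1)) + l(18, 2) = (2 - 5*(-1)) + sqrt(-4 + 18) = (2 + 5) + sqrt(14) = 7 + sqrt(14)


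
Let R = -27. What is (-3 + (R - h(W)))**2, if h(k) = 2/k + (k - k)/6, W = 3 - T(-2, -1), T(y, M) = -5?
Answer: 14641/16 ≈ 915.06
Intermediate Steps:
W = 8 (W = 3 - 1*(-5) = 3 + 5 = 8)
h(k) = 2/k (h(k) = 2/k + 0*(1/6) = 2/k + 0 = 2/k)
(-3 + (R - h(W)))**2 = (-3 + (-27 - 2/8))**2 = (-3 + (-27 - 1*1/4))**2 = (-3 + (-27 - 1/4))**2 = (-3 - 109/4)**2 = (-121/4)**2 = 14641/16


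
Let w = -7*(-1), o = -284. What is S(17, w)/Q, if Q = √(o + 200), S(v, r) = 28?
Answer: -2*I*√21/3 ≈ -3.055*I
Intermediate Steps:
w = 7
Q = 2*I*√21 (Q = √(-284 + 200) = √(-84) = 2*I*√21 ≈ 9.1651*I)
S(17, w)/Q = 28/((2*I*√21)) = 28*(-I*√21/42) = -2*I*√21/3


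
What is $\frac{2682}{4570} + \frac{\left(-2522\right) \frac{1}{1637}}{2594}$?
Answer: $\frac{2844315064}{4851486865} \approx 0.58628$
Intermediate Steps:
$\frac{2682}{4570} + \frac{\left(-2522\right) \frac{1}{1637}}{2594} = 2682 \cdot \frac{1}{4570} + \left(-2522\right) \frac{1}{1637} \cdot \frac{1}{2594} = \frac{1341}{2285} - \frac{1261}{2123189} = \frac{2844315064}{4851486865}$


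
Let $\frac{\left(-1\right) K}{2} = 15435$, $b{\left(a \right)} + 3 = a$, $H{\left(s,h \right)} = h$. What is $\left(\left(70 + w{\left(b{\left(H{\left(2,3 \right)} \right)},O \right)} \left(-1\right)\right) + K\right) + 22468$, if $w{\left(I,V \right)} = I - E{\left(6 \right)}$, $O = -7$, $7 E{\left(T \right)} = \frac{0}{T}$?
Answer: $-8332$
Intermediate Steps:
$E{\left(T \right)} = 0$ ($E{\left(T \right)} = \frac{0 \frac{1}{T}}{7} = \frac{1}{7} \cdot 0 = 0$)
$b{\left(a \right)} = -3 + a$
$K = -30870$ ($K = \left(-2\right) 15435 = -30870$)
$w{\left(I,V \right)} = I$ ($w{\left(I,V \right)} = I - 0 = I + 0 = I$)
$\left(\left(70 + w{\left(b{\left(H{\left(2,3 \right)} \right)},O \right)} \left(-1\right)\right) + K\right) + 22468 = \left(\left(70 + \left(-3 + 3\right) \left(-1\right)\right) - 30870\right) + 22468 = \left(\left(70 + 0 \left(-1\right)\right) - 30870\right) + 22468 = \left(\left(70 + 0\right) - 30870\right) + 22468 = \left(70 - 30870\right) + 22468 = -30800 + 22468 = -8332$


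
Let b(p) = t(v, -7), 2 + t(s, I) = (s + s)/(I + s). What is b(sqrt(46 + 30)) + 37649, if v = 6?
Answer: 37635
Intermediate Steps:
t(s, I) = -2 + 2*s/(I + s) (t(s, I) = -2 + (s + s)/(I + s) = -2 + (2*s)/(I + s) = -2 + 2*s/(I + s))
b(p) = -14 (b(p) = -2*(-7)/(-7 + 6) = -2*(-7)/(-1) = -2*(-7)*(-1) = -14)
b(sqrt(46 + 30)) + 37649 = -14 + 37649 = 37635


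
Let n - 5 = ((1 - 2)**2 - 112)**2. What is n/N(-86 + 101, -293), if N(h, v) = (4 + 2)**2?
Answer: 6163/18 ≈ 342.39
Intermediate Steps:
N(h, v) = 36 (N(h, v) = 6**2 = 36)
n = 12326 (n = 5 + ((1 - 2)**2 - 112)**2 = 5 + ((-1)**2 - 112)**2 = 5 + (1 - 112)**2 = 5 + (-111)**2 = 5 + 12321 = 12326)
n/N(-86 + 101, -293) = 12326/36 = 12326*(1/36) = 6163/18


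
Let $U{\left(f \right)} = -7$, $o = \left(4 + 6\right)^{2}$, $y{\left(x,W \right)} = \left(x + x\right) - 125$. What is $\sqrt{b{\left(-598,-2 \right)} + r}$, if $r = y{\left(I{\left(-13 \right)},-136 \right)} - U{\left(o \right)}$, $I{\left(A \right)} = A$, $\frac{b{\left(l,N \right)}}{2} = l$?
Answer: $2 i \sqrt{335} \approx 36.606 i$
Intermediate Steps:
$b{\left(l,N \right)} = 2 l$
$y{\left(x,W \right)} = -125 + 2 x$ ($y{\left(x,W \right)} = 2 x - 125 = -125 + 2 x$)
$o = 100$ ($o = 10^{2} = 100$)
$r = -144$ ($r = \left(-125 + 2 \left(-13\right)\right) - -7 = \left(-125 - 26\right) + 7 = -151 + 7 = -144$)
$\sqrt{b{\left(-598,-2 \right)} + r} = \sqrt{2 \left(-598\right) - 144} = \sqrt{-1196 - 144} = \sqrt{-1340} = 2 i \sqrt{335}$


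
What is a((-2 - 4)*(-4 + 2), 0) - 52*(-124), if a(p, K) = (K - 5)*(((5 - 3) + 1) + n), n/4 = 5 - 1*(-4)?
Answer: 6253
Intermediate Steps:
n = 36 (n = 4*(5 - 1*(-4)) = 4*(5 + 4) = 4*9 = 36)
a(p, K) = -195 + 39*K (a(p, K) = (K - 5)*(((5 - 3) + 1) + 36) = (-5 + K)*((2 + 1) + 36) = (-5 + K)*(3 + 36) = (-5 + K)*39 = -195 + 39*K)
a((-2 - 4)*(-4 + 2), 0) - 52*(-124) = (-195 + 39*0) - 52*(-124) = (-195 + 0) + 6448 = -195 + 6448 = 6253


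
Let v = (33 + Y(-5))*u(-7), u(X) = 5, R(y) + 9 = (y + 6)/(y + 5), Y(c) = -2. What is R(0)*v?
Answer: -1209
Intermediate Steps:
R(y) = -9 + (6 + y)/(5 + y) (R(y) = -9 + (y + 6)/(y + 5) = -9 + (6 + y)/(5 + y))
v = 155 (v = (33 - 2)*5 = 31*5 = 155)
R(0)*v = ((-39 - 8*0)/(5 + 0))*155 = ((-39 + 0)/5)*155 = ((1/5)*(-39))*155 = -39/5*155 = -1209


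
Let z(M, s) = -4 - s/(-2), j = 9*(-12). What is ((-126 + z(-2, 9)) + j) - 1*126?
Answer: -719/2 ≈ -359.50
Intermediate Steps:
j = -108
z(M, s) = -4 + s/2 (z(M, s) = -4 - s*(-1)/2 = -4 - (-1)*s/2 = -4 + s/2)
((-126 + z(-2, 9)) + j) - 1*126 = ((-126 + (-4 + (½)*9)) - 108) - 1*126 = ((-126 + (-4 + 9/2)) - 108) - 126 = ((-126 + ½) - 108) - 126 = (-251/2 - 108) - 126 = -467/2 - 126 = -719/2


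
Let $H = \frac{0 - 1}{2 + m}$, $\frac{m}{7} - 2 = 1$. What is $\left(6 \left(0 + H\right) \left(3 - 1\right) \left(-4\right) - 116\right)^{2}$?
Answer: $\frac{6864400}{529} \approx 12976.0$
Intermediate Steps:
$m = 21$ ($m = 14 + 7 \cdot 1 = 14 + 7 = 21$)
$H = - \frac{1}{23}$ ($H = \frac{0 - 1}{2 + 21} = - \frac{1}{23} \approx -0.043478$)
$\left(6 \left(0 + H\right) \left(3 - 1\right) \left(-4\right) - 116\right)^{2} = \left(6 \left(0 - \frac{1}{23}\right) \left(3 - 1\right) \left(-4\right) - 116\right)^{2} = \left(6 \left(\left(- \frac{1}{23}\right) 2\right) \left(-4\right) - 116\right)^{2} = \left(6 \left(- \frac{2}{23}\right) \left(-4\right) - 116\right)^{2} = \left(\left(- \frac{12}{23}\right) \left(-4\right) - 116\right)^{2} = \left(\frac{48}{23} - 116\right)^{2} = \left(- \frac{2620}{23}\right)^{2} = \frac{6864400}{529}$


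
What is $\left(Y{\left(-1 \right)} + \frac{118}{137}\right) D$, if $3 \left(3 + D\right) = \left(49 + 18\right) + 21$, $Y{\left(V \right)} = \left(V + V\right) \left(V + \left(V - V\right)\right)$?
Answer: $\frac{30968}{411} \approx 75.348$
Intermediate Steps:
$Y{\left(V \right)} = 2 V^{2}$ ($Y{\left(V \right)} = 2 V \left(V + 0\right) = 2 V V = 2 V^{2}$)
$D = \frac{79}{3}$ ($D = -3 + \frac{\left(49 + 18\right) + 21}{3} = -3 + \frac{67 + 21}{3} = -3 + \frac{1}{3} \cdot 88 = -3 + \frac{88}{3} = \frac{79}{3} \approx 26.333$)
$\left(Y{\left(-1 \right)} + \frac{118}{137}\right) D = \left(2 \left(-1\right)^{2} + \frac{118}{137}\right) \frac{79}{3} = \left(2 \cdot 1 + 118 \cdot \frac{1}{137}\right) \frac{79}{3} = \left(2 + \frac{118}{137}\right) \frac{79}{3} = \frac{392}{137} \cdot \frac{79}{3} = \frac{30968}{411}$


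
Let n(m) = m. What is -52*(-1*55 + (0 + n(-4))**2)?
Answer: 2028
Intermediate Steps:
-52*(-1*55 + (0 + n(-4))**2) = -52*(-1*55 + (0 - 4)**2) = -52*(-55 + (-4)**2) = -52*(-55 + 16) = -52*(-39) = 2028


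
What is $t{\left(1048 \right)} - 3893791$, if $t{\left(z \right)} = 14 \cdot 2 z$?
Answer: $-3864447$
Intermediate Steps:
$t{\left(z \right)} = 28 z$
$t{\left(1048 \right)} - 3893791 = 28 \cdot 1048 - 3893791 = 29344 - 3893791 = -3864447$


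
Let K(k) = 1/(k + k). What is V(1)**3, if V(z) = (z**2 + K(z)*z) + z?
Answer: 125/8 ≈ 15.625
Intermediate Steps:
K(k) = 1/(2*k)
V(z) = 1/2 + z + z**2 (V(z) = (z**2 + (1/(2*z))*z) + z = (z**2 + 1/2) + z = (1/2 + z**2) + z = 1/2 + z + z**2)
V(1)**3 = (1/2 + 1 + 1**2)**3 = (1/2 + 1 + 1)**3 = (5/2)**3 = 125/8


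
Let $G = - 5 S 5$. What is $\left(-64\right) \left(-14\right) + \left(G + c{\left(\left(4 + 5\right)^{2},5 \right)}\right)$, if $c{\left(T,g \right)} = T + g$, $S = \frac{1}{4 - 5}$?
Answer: $1007$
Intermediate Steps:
$S = -1$ ($S = \frac{1}{-1} = -1$)
$G = 25$ ($G = \left(-5\right) \left(-1\right) 5 = 5 \cdot 5 = 25$)
$\left(-64\right) \left(-14\right) + \left(G + c{\left(\left(4 + 5\right)^{2},5 \right)}\right) = \left(-64\right) \left(-14\right) + \left(25 + \left(\left(4 + 5\right)^{2} + 5\right)\right) = 896 + \left(25 + \left(9^{2} + 5\right)\right) = 896 + \left(25 + \left(81 + 5\right)\right) = 896 + \left(25 + 86\right) = 896 + 111 = 1007$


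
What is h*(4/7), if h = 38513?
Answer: 154052/7 ≈ 22007.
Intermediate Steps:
h*(4/7) = 38513*(4/7) = 154052/7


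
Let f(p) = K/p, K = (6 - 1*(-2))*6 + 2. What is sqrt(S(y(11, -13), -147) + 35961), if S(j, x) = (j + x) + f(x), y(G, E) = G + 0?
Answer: 5*sqrt(631947)/21 ≈ 189.27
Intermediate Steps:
K = 50 (K = (6 + 2)*6 + 2 = 8*6 + 2 = 48 + 2 = 50)
f(p) = 50/p
y(G, E) = G
S(j, x) = j + x + 50/x (S(j, x) = (j + x) + 50/x = j + x + 50/x)
sqrt(S(y(11, -13), -147) + 35961) = sqrt((11 - 147 + 50/(-147)) + 35961) = sqrt((11 - 147 + 50*(-1/147)) + 35961) = sqrt((11 - 147 - 50/147) + 35961) = sqrt(-20042/147 + 35961) = sqrt(5266225/147) = 5*sqrt(631947)/21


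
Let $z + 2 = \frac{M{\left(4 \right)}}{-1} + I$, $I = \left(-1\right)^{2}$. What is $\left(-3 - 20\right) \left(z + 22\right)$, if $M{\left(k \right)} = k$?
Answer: $-391$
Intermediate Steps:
$I = 1$
$z = -5$ ($z = -2 + \left(\frac{1}{-1} \cdot 4 + 1\right) = -2 + \left(\left(-1\right) 4 + 1\right) = -2 + \left(-4 + 1\right) = -2 - 3 = -5$)
$\left(-3 - 20\right) \left(z + 22\right) = \left(-3 - 20\right) \left(-5 + 22\right) = \left(-3 - 20\right) 17 = \left(-23\right) 17 = -391$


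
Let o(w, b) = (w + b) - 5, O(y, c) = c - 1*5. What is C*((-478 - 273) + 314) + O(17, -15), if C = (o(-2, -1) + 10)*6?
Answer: -5264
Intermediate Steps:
O(y, c) = -5 + c (O(y, c) = c - 5 = -5 + c)
o(w, b) = -5 + b + w (o(w, b) = (b + w) - 5 = -5 + b + w)
C = 12 (C = ((-5 - 1 - 2) + 10)*6 = (-8 + 10)*6 = 2*6 = 12)
C*((-478 - 273) + 314) + O(17, -15) = 12*((-478 - 273) + 314) + (-5 - 15) = 12*(-751 + 314) - 20 = 12*(-437) - 20 = -5244 - 20 = -5264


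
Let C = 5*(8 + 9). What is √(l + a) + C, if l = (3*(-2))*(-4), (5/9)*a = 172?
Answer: 85 + 2*√2085/5 ≈ 103.26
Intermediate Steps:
a = 1548/5 (a = (9/5)*172 = 1548/5 ≈ 309.60)
l = 24 (l = -6*(-4) = 24)
C = 85 (C = 5*17 = 85)
√(l + a) + C = √(24 + 1548/5) + 85 = √(1668/5) + 85 = 2*√2085/5 + 85 = 85 + 2*√2085/5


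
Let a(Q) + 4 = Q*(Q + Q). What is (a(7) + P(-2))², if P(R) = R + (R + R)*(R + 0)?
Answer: 10000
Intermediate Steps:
a(Q) = -4 + 2*Q² (a(Q) = -4 + Q*(Q + Q) = -4 + Q*(2*Q) = -4 + 2*Q²)
P(R) = R + 2*R² (P(R) = R + (2*R)*R = R + 2*R²)
(a(7) + P(-2))² = ((-4 + 2*7²) - 2*(1 + 2*(-2)))² = ((-4 + 2*49) - 2*(1 - 4))² = ((-4 + 98) - 2*(-3))² = (94 + 6)² = 100² = 10000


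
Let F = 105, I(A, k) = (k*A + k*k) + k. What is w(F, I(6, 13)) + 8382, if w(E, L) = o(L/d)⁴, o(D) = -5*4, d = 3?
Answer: 168382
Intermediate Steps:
I(A, k) = k + k² + A*k (I(A, k) = (A*k + k²) + k = (k² + A*k) + k = k + k² + A*k)
o(D) = -20
w(E, L) = 160000 (w(E, L) = (-20)⁴ = 160000)
w(F, I(6, 13)) + 8382 = 160000 + 8382 = 168382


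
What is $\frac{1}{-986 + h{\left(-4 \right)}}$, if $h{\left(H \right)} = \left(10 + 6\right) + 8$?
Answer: $- \frac{1}{962} \approx -0.0010395$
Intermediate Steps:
$h{\left(H \right)} = 24$ ($h{\left(H \right)} = 16 + 8 = 24$)
$\frac{1}{-986 + h{\left(-4 \right)}} = \frac{1}{-986 + 24} = \frac{1}{-962} = - \frac{1}{962}$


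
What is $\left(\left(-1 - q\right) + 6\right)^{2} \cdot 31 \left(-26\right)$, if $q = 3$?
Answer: $-3224$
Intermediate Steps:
$\left(\left(-1 - q\right) + 6\right)^{2} \cdot 31 \left(-26\right) = \left(\left(-1 - 3\right) + 6\right)^{2} \cdot 31 \left(-26\right) = \left(-4 + 6\right)^{2} \cdot 31 \left(-26\right) = 2^{2} \cdot 31 \left(-26\right) = 4 \cdot 31 \left(-26\right) = 124 \left(-26\right) = -3224$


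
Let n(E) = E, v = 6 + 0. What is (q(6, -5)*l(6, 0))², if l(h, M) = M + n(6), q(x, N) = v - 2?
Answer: 576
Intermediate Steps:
v = 6
q(x, N) = 4 (q(x, N) = 6 - 2 = 4)
l(h, M) = 6 + M (l(h, M) = M + 6 = 6 + M)
(q(6, -5)*l(6, 0))² = (4*(6 + 0))² = (4*6)² = 24² = 576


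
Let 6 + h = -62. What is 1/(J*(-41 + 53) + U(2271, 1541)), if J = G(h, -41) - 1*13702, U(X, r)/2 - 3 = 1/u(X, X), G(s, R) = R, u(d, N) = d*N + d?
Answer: -2579856/425444052959 ≈ -6.0639e-6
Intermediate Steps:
h = -68 (h = -6 - 62 = -68)
u(d, N) = d + N*d (u(d, N) = N*d + d = d + N*d)
U(X, r) = 6 + 2/(X*(1 + X)) (U(X, r) = 6 + 2/((X*(1 + X))) = 6 + 2*(1/(X*(1 + X))) = 6 + 2/(X*(1 + X)))
J = -13743 (J = -41 - 1*13702 = -41 - 13702 = -13743)
1/(J*(-41 + 53) + U(2271, 1541)) = 1/(-13743*(-41 + 53) + (6 + 2/(2271*(1 + 2271)))) = 1/(-13743*12 + (6 + 2*(1/2271)/2272)) = 1/(-164916 + (6 + 2*(1/2271)*(1/2272))) = 1/(-164916 + (6 + 1/2579856)) = 1/(-164916 + 15479137/2579856) = 1/(-425444052959/2579856) = -2579856/425444052959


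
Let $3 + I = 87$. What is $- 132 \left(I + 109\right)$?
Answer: $-25476$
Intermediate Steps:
$I = 84$ ($I = -3 + 87 = 84$)
$- 132 \left(I + 109\right) = - 132 \left(84 + 109\right) = \left(-132\right) 193 = -25476$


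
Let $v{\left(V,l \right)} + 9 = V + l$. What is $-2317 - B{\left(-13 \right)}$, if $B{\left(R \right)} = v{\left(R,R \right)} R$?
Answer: $-2772$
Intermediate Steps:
$v{\left(V,l \right)} = -9 + V + l$ ($v{\left(V,l \right)} = -9 + \left(V + l\right) = -9 + V + l$)
$B{\left(R \right)} = R \left(-9 + 2 R\right)$ ($B{\left(R \right)} = \left(-9 + R + R\right) R = \left(-9 + 2 R\right) R = R \left(-9 + 2 R\right)$)
$-2317 - B{\left(-13 \right)} = -2317 - - 13 \left(-9 + 2 \left(-13\right)\right) = -2317 - - 13 \left(-9 - 26\right) = -2317 - \left(-13\right) \left(-35\right) = -2317 - 455 = -2772$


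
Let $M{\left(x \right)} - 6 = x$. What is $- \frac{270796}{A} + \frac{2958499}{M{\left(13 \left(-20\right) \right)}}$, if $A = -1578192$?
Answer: $- \frac{583626333953}{50107596} \approx -11647.0$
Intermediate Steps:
$M{\left(x \right)} = 6 + x$
$- \frac{270796}{A} + \frac{2958499}{M{\left(13 \left(-20\right) \right)}} = - \frac{270796}{-1578192} + \frac{2958499}{6 + 13 \left(-20\right)} = \left(-270796\right) \left(- \frac{1}{1578192}\right) + \frac{2958499}{6 - 260} = \frac{67699}{394548} + \frac{2958499}{-254} = \frac{67699}{394548} + 2958499 \left(- \frac{1}{254}\right) = \frac{67699}{394548} - \frac{2958499}{254} = - \frac{583626333953}{50107596}$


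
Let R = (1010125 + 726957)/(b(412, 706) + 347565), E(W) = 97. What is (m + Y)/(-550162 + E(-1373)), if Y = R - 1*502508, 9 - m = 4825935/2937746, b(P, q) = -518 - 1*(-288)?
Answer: 512737511200704143/561276428630949150 ≈ 0.91352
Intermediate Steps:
b(P, q) = -230 (b(P, q) = -518 + 288 = -230)
R = 1737082/347335 (R = (1010125 + 726957)/(-230 + 347565) = 1737082/347335 ≈ 5.0012)
m = 21613779/2937746 (m = 9 - 4825935/2937746 = 21613779/2937746 ≈ 7.3573)
Y = -174536879098/347335 (Y = 1737082/347335 - 1*502508 = 1737082/347335 - 502508 = -174536879098/347335 ≈ -5.0250e+5)
(m + Y)/(-550162 + E(-1373)) = (21613779/2937746 - 174536879098/347335)/(-550162 + 97) = -512737511200704143/1020382006910/(-550065) = -512737511200704143/1020382006910*(-1/550065) = 512737511200704143/561276428630949150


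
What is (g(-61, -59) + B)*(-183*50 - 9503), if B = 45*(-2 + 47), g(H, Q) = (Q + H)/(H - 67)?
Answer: -604636995/16 ≈ -3.7790e+7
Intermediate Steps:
g(H, Q) = (H + Q)/(-67 + H)
B = 2025 (B = 45*45 = 2025)
(g(-61, -59) + B)*(-183*50 - 9503) = ((-61 - 59)/(-67 - 61) + 2025)*(-183*50 - 9503) = (-120/(-128) + 2025)*(-9150 - 9503) = (-1/128*(-120) + 2025)*(-18653) = (15/16 + 2025)*(-18653) = (32415/16)*(-18653) = -604636995/16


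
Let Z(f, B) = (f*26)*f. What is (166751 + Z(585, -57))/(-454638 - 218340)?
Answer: -9064601/672978 ≈ -13.469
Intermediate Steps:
Z(f, B) = 26*f² (Z(f, B) = (26*f)*f = 26*f²)
(166751 + Z(585, -57))/(-454638 - 218340) = (166751 + 26*585²)/(-454638 - 218340) = (166751 + 26*342225)/(-672978) = (166751 + 8897850)*(-1/672978) = 9064601*(-1/672978) = -9064601/672978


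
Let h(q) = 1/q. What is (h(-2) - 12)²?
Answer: 625/4 ≈ 156.25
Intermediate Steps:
(h(-2) - 12)² = (1/(-2) - 12)² = (-½ - 12)² = (-25/2)² = 625/4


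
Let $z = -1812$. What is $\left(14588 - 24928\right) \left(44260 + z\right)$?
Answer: $-438912320$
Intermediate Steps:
$\left(14588 - 24928\right) \left(44260 + z\right) = \left(14588 - 24928\right) \left(44260 - 1812\right) = \left(-10340\right) 42448 = -438912320$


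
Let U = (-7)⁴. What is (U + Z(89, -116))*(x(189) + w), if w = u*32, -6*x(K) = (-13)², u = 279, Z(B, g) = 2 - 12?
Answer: 42559003/2 ≈ 2.1279e+7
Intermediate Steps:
Z(B, g) = -10
x(K) = -169/6 (x(K) = -⅙*(-13)² = -⅙*169 = -169/6)
U = 2401
w = 8928 (w = 279*32 = 8928)
(U + Z(89, -116))*(x(189) + w) = (2401 - 10)*(-169/6 + 8928) = 2391*(53399/6) = 42559003/2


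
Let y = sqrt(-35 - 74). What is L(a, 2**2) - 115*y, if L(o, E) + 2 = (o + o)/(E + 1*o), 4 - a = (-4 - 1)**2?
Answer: 8/17 - 115*I*sqrt(109) ≈ 0.47059 - 1200.6*I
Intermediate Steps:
y = I*sqrt(109) (y = sqrt(-109) = I*sqrt(109) ≈ 10.44*I)
a = -21 (a = 4 - (-4 - 1)**2 = 4 - 1*(-5)**2 = 4 - 1*25 = 4 - 25 = -21)
L(o, E) = -2 + 2*o/(E + o) (L(o, E) = -2 + (o + o)/(E + 1*o) = -2 + (2*o)/(E + o) = -2 + 2*o/(E + o))
L(a, 2**2) - 115*y = -2*2**2/(2**2 - 21) - 115*I*sqrt(109) = -2*4/(4 - 21) - 115*I*sqrt(109) = -2*4/(-17) - 115*I*sqrt(109) = -2*4*(-1/17) - 115*I*sqrt(109) = 8/17 - 115*I*sqrt(109)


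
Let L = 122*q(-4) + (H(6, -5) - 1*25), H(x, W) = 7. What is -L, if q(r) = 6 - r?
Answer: -1202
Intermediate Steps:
L = 1202 (L = 122*(6 - 1*(-4)) + (7 - 1*25) = 122*(6 + 4) + (7 - 25) = 122*10 - 18 = 1220 - 18 = 1202)
-L = -1*1202 = -1202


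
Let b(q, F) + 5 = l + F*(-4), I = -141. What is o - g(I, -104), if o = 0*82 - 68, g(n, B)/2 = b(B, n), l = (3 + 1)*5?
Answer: -1226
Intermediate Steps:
l = 20 (l = 4*5 = 20)
b(q, F) = 15 - 4*F (b(q, F) = -5 + (20 + F*(-4)) = -5 + (20 - 4*F) = 15 - 4*F)
g(n, B) = 30 - 8*n (g(n, B) = 2*(15 - 4*n) = 30 - 8*n)
o = -68 (o = 0 - 68 = -68)
o - g(I, -104) = -68 - (30 - 8*(-141)) = -68 - (30 + 1128) = -68 - 1*1158 = -68 - 1158 = -1226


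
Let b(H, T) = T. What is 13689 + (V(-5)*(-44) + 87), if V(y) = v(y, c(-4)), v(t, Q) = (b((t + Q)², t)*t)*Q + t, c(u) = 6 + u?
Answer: 11796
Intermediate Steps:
v(t, Q) = t + Q*t² (v(t, Q) = (t*t)*Q + t = t²*Q + t = Q*t² + t = t + Q*t²)
V(y) = y*(1 + 2*y) (V(y) = y*(1 + (6 - 4)*y) = y*(1 + 2*y))
13689 + (V(-5)*(-44) + 87) = 13689 + (-5*(1 + 2*(-5))*(-44) + 87) = 13689 + (-5*(1 - 10)*(-44) + 87) = 13689 + (-5*(-9)*(-44) + 87) = 13689 + (45*(-44) + 87) = 13689 + (-1980 + 87) = 13689 - 1893 = 11796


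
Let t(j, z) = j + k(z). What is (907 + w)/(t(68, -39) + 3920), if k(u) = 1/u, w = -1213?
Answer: -11934/155531 ≈ -0.076731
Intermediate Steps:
t(j, z) = j + 1/z
(907 + w)/(t(68, -39) + 3920) = (907 - 1213)/((68 + 1/(-39)) + 3920) = -306/((68 - 1/39) + 3920) = -306/(2651/39 + 3920) = -306/155531/39 = -306*39/155531 = -11934/155531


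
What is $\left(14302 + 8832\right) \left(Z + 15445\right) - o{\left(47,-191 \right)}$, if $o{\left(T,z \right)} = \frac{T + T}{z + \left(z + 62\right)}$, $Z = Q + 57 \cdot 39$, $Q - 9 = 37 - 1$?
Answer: $\frac{65563606767}{160} \approx 4.0977 \cdot 10^{8}$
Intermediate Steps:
$Q = 45$ ($Q = 9 + \left(37 - 1\right) = 9 + 36 = 45$)
$Z = 2268$ ($Z = 45 + 57 \cdot 39 = 45 + 2223 = 2268$)
$o{\left(T,z \right)} = \frac{2 T}{62 + 2 z}$ ($o{\left(T,z \right)} = \frac{2 T}{z + \left(62 + z\right)} = \frac{2 T}{62 + 2 z}$)
$\left(14302 + 8832\right) \left(Z + 15445\right) - o{\left(47,-191 \right)} = \left(14302 + 8832\right) \left(2268 + 15445\right) - \frac{47}{31 - 191} = 23134 \cdot 17713 - \frac{47}{-160} = 409772542 - 47 \left(- \frac{1}{160}\right) = 409772542 - - \frac{47}{160} = 409772542 + \frac{47}{160} = \frac{65563606767}{160}$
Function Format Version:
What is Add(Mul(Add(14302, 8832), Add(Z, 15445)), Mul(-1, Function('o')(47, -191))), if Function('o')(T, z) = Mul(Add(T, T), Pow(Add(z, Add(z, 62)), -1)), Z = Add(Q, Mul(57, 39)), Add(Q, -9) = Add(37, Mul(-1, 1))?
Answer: Rational(65563606767, 160) ≈ 4.0977e+8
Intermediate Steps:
Q = 45 (Q = Add(9, Add(37, Mul(-1, 1))) = Add(9, Add(37, -1)) = Add(9, 36) = 45)
Z = 2268 (Z = Add(45, Mul(57, 39)) = Add(45, 2223) = 2268)
Function('o')(T, z) = Mul(2, T, Pow(Add(62, Mul(2, z)), -1)) (Function('o')(T, z) = Mul(Mul(2, T), Pow(Add(z, Add(62, z)), -1)) = Mul(Mul(2, T), Pow(Add(62, Mul(2, z)), -1)) = Mul(2, T, Pow(Add(62, Mul(2, z)), -1)))
Add(Mul(Add(14302, 8832), Add(Z, 15445)), Mul(-1, Function('o')(47, -191))) = Add(Mul(Add(14302, 8832), Add(2268, 15445)), Mul(-1, Mul(47, Pow(Add(31, -191), -1)))) = Add(Mul(23134, 17713), Mul(-1, Mul(47, Pow(-160, -1)))) = Add(409772542, Mul(-1, Mul(47, Rational(-1, 160)))) = Add(409772542, Mul(-1, Rational(-47, 160))) = Add(409772542, Rational(47, 160)) = Rational(65563606767, 160)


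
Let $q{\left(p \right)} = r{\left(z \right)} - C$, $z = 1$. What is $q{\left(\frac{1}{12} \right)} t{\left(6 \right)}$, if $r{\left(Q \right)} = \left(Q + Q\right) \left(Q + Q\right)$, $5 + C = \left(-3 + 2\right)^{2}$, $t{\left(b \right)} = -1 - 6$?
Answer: $-56$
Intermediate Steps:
$t{\left(b \right)} = -7$ ($t{\left(b \right)} = -1 - 6 = -7$)
$C = -4$ ($C = -5 + \left(-3 + 2\right)^{2} = -5 + \left(-1\right)^{2} = -5 + 1 = -4$)
$r{\left(Q \right)} = 4 Q^{2}$ ($r{\left(Q \right)} = 2 Q 2 Q = 4 Q^{2}$)
$q{\left(p \right)} = 8$ ($q{\left(p \right)} = 4 \cdot 1^{2} - -4 = 4 \cdot 1 + 4 = 4 + 4 = 8$)
$q{\left(\frac{1}{12} \right)} t{\left(6 \right)} = 8 \left(-7\right) = -56$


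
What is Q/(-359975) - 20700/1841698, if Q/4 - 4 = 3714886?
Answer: -2737427341538/66296523755 ≈ -41.291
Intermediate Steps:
Q = 14859560 (Q = 16 + 4*3714886 = 16 + 14859544 = 14859560)
Q/(-359975) - 20700/1841698 = 14859560/(-359975) - 20700/1841698 = 14859560*(-1/359975) - 20700*1/1841698 = -2971912/71995 - 10350/920849 = -2737427341538/66296523755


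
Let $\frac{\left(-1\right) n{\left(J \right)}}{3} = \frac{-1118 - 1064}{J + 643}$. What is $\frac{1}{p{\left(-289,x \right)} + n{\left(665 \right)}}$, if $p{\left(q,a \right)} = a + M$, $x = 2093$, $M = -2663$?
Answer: $- \frac{218}{123169} \approx -0.0017699$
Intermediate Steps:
$p{\left(q,a \right)} = -2663 + a$ ($p{\left(q,a \right)} = a - 2663 = -2663 + a$)
$n{\left(J \right)} = \frac{6546}{643 + J}$ ($n{\left(J \right)} = - 3 \frac{-1118 - 1064}{J + 643} = - 3 \left(- \frac{2182}{643 + J}\right) = \frac{6546}{643 + J}$)
$\frac{1}{p{\left(-289,x \right)} + n{\left(665 \right)}} = \frac{1}{\left(-2663 + 2093\right) + \frac{6546}{643 + 665}} = \frac{1}{-570 + \frac{6546}{1308}} = \frac{1}{-570 + 6546 \cdot \frac{1}{1308}} = \frac{1}{-570 + \frac{1091}{218}} = \frac{1}{- \frac{123169}{218}} = - \frac{218}{123169}$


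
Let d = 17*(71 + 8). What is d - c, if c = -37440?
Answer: 38783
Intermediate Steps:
d = 1343 (d = 17*79 = 1343)
d - c = 1343 - 1*(-37440) = 1343 + 37440 = 38783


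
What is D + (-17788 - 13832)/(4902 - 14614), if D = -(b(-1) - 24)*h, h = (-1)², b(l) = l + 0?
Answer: 68605/2428 ≈ 28.256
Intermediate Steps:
b(l) = l
h = 1
D = 25 (D = -(-1 - 24) = -(-25) = -1*(-25) = 25)
D + (-17788 - 13832)/(4902 - 14614) = 25 + (-17788 - 13832)/(4902 - 14614) = 25 - 31620/(-9712) = 25 - 31620*(-1/9712) = 25 + 7905/2428 = 68605/2428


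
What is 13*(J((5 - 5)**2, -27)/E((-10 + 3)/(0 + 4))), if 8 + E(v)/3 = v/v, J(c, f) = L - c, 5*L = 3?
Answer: -13/35 ≈ -0.37143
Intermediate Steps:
L = 3/5 (L = (1/5)*3 = 3/5 ≈ 0.60000)
J(c, f) = 3/5 - c
E(v) = -21 (E(v) = -24 + 3*(v/v) = -24 + 3*1 = -24 + 3 = -21)
13*(J((5 - 5)**2, -27)/E((-10 + 3)/(0 + 4))) = 13*((3/5 - (5 - 5)**2)/(-21)) = 13*((3/5 - 1*0**2)*(-1/21)) = 13*((3/5 - 1*0)*(-1/21)) = 13*((3/5 + 0)*(-1/21)) = 13*((3/5)*(-1/21)) = 13*(-1/35) = -13/35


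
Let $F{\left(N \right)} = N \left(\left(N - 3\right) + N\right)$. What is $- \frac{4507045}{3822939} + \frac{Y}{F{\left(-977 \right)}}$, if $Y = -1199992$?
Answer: $- \frac{13204916678993}{7309417315671} \approx -1.8066$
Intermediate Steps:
$F{\left(N \right)} = N \left(-3 + 2 N\right)$ ($F{\left(N \right)} = N \left(\left(N - 3\right) + N\right) = N \left(\left(-3 + N\right) + N\right) = N \left(-3 + 2 N\right)$)
$- \frac{4507045}{3822939} + \frac{Y}{F{\left(-977 \right)}} = - \frac{4507045}{3822939} - \frac{1199992}{\left(-977\right) \left(-3 + 2 \left(-977\right)\right)} = \left(-4507045\right) \frac{1}{3822939} - \frac{1199992}{\left(-977\right) \left(-3 - 1954\right)} = - \frac{4507045}{3822939} - \frac{1199992}{\left(-977\right) \left(-1957\right)} = - \frac{4507045}{3822939} - \frac{1199992}{1911989} = - \frac{13204916678993}{7309417315671}$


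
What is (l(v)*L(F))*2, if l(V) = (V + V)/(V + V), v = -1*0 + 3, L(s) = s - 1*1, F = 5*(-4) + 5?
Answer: -32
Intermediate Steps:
F = -15 (F = -20 + 5 = -15)
L(s) = -1 + s (L(s) = s - 1 = -1 + s)
v = 3 (v = 0 + 3 = 3)
l(V) = 1 (l(V) = (2*V)/((2*V)) = (2*V)*(1/(2*V)) = 1)
(l(v)*L(F))*2 = (1*(-1 - 15))*2 = (1*(-16))*2 = -16*2 = -32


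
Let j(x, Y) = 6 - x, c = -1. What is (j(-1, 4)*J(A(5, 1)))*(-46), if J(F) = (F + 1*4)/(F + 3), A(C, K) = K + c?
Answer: -1288/3 ≈ -429.33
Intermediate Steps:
A(C, K) = -1 + K (A(C, K) = K - 1 = -1 + K)
J(F) = (4 + F)/(3 + F) (J(F) = (F + 4)/(3 + F) = (4 + F)/(3 + F))
(j(-1, 4)*J(A(5, 1)))*(-46) = ((6 - 1*(-1))*((4 + (-1 + 1))/(3 + (-1 + 1))))*(-46) = ((6 + 1)*((4 + 0)/(3 + 0)))*(-46) = (7*(4/3))*(-46) = (28/3)*(-46) = -1288/3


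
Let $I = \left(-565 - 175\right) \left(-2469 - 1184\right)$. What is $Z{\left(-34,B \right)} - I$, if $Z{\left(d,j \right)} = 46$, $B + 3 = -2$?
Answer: $-2703174$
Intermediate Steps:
$B = -5$ ($B = -3 - 2 = -5$)
$I = 2703220$ ($I = \left(-740\right) \left(-3653\right) = 2703220$)
$Z{\left(-34,B \right)} - I = 46 - 2703220 = -2703174$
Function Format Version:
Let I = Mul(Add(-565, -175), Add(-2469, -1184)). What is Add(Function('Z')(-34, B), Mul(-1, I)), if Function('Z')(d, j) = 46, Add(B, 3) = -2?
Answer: -2703174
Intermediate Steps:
B = -5 (B = Add(-3, -2) = -5)
I = 2703220 (I = Mul(-740, -3653) = 2703220)
Add(Function('Z')(-34, B), Mul(-1, I)) = Add(46, Mul(-1, 2703220)) = Add(46, -2703220) = -2703174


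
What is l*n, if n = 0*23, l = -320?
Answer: 0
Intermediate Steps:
n = 0
l*n = -320*0 = 0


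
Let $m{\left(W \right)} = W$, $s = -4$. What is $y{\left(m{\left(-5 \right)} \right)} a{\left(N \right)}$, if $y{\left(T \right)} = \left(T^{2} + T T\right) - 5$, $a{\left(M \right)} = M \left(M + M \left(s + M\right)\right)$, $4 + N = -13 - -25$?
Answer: $14400$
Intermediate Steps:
$N = 8$ ($N = -4 - -12 = -4 + \left(-13 + 25\right) = -4 + 12 = 8$)
$a{\left(M \right)} = M \left(M + M \left(-4 + M\right)\right)$
$y{\left(T \right)} = -5 + 2 T^{2}$ ($y{\left(T \right)} = \left(T^{2} + T^{2}\right) - 5 = 2 T^{2} - 5 = -5 + 2 T^{2}$)
$y{\left(m{\left(-5 \right)} \right)} a{\left(N \right)} = \left(-5 + 2 \left(-5\right)^{2}\right) 8^{2} \left(-3 + 8\right) = \left(-5 + 2 \cdot 25\right) 64 \cdot 5 = \left(-5 + 50\right) 320 = 45 \cdot 320 = 14400$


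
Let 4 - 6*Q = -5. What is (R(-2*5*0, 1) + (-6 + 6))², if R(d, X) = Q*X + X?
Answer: 25/4 ≈ 6.2500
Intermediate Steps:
Q = 3/2 (Q = ⅔ - ⅙*(-5) = ⅔ + ⅚ = 3/2 ≈ 1.5000)
R(d, X) = 5*X/2 (R(d, X) = 3*X/2 + X = 5*X/2)
(R(-2*5*0, 1) + (-6 + 6))² = ((5/2)*1 + (-6 + 6))² = (5/2 + 0)² = (5/2)² = 25/4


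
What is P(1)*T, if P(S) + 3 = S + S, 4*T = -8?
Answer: 2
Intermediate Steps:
T = -2 (T = (1/4)*(-8) = -2)
P(S) = -3 + 2*S (P(S) = -3 + (S + S) = -3 + 2*S)
P(1)*T = (-3 + 2*1)*(-2) = (-3 + 2)*(-2) = -1*(-2) = 2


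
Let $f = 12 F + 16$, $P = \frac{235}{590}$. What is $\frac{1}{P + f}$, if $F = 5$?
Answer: $\frac{118}{9015} \approx 0.013089$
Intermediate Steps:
$P = \frac{47}{118}$ ($P = 235 \cdot \frac{1}{590} = \frac{47}{118} \approx 0.3983$)
$f = 76$ ($f = 12 \cdot 5 + 16 = 60 + 16 = 76$)
$\frac{1}{P + f} = \frac{1}{\frac{47}{118} + 76} = \frac{1}{\frac{9015}{118}} = \frac{118}{9015}$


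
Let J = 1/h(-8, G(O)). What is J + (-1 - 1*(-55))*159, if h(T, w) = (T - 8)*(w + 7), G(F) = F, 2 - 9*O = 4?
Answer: 8379927/976 ≈ 8586.0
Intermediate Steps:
O = -2/9 (O = 2/9 - 1/9*4 = 2/9 - 4/9 = -2/9 ≈ -0.22222)
h(T, w) = (-8 + T)*(7 + w)
J = -9/976 (J = 1/(-56 - 8*(-2/9) + 7*(-8) - 8*(-2/9)) = 1/(-56 + 16/9 - 56 + 16/9) = 1/(-976/9) = -9/976 ≈ -0.0092213)
J + (-1 - 1*(-55))*159 = -9/976 + (-1 - 1*(-55))*159 = -9/976 + (-1 + 55)*159 = -9/976 + 54*159 = -9/976 + 8586 = 8379927/976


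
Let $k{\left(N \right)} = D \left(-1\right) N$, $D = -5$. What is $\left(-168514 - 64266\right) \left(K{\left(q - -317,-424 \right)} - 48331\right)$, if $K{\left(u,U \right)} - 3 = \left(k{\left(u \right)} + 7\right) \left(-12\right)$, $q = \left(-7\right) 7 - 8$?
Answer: $14900713360$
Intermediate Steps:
$k{\left(N \right)} = 5 N$ ($k{\left(N \right)} = \left(-5\right) \left(-1\right) N = 5 N$)
$q = -57$ ($q = -49 - 8 = -57$)
$K{\left(u,U \right)} = -81 - 60 u$ ($K{\left(u,U \right)} = 3 + \left(5 u + 7\right) \left(-12\right) = 3 + \left(7 + 5 u\right) \left(-12\right) = 3 - \left(84 + 60 u\right) = -81 - 60 u$)
$\left(-168514 - 64266\right) \left(K{\left(q - -317,-424 \right)} - 48331\right) = \left(-168514 - 64266\right) \left(\left(-81 - 60 \left(-57 - -317\right)\right) - 48331\right) = - 232780 \left(\left(-81 - 60 \left(-57 + 317\right)\right) - 48331\right) = - 232780 \left(\left(-81 - 15600\right) - 48331\right) = - 232780 \left(-15681 - 48331\right) = \left(-232780\right) \left(-64012\right) = 14900713360$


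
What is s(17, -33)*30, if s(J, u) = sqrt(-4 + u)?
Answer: 30*I*sqrt(37) ≈ 182.48*I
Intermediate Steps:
s(17, -33)*30 = sqrt(-4 - 33)*30 = sqrt(-37)*30 = (I*sqrt(37))*30 = 30*I*sqrt(37)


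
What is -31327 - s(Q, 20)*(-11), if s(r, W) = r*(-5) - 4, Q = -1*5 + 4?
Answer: -31316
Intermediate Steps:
Q = -1 (Q = -5 + 4 = -1)
s(r, W) = -4 - 5*r (s(r, W) = -5*r - 4 = -4 - 5*r)
-31327 - s(Q, 20)*(-11) = -31327 - (-4 - 5*(-1))*(-11) = -31327 - (-4 + 5)*(-11) = -31327 - (-11) = -31327 - 1*(-11) = -31327 + 11 = -31316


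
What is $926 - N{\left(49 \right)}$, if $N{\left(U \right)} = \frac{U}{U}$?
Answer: $925$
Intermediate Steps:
$N{\left(U \right)} = 1$
$926 - N{\left(49 \right)} = 926 - 1 = 925$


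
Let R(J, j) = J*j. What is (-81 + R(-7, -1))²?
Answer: 5476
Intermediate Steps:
(-81 + R(-7, -1))² = (-81 - 7*(-1))² = (-81 + 7)² = (-74)² = 5476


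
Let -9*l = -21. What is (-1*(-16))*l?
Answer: 112/3 ≈ 37.333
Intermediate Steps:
l = 7/3 (l = -⅑*(-21) = 7/3 ≈ 2.3333)
(-1*(-16))*l = -1*(-16)*(7/3) = 16*(7/3) = 112/3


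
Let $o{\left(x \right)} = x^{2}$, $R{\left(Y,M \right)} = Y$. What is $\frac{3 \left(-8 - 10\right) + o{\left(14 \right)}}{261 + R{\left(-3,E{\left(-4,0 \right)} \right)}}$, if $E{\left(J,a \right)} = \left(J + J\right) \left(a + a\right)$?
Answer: $\frac{71}{129} \approx 0.55039$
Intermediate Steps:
$E{\left(J,a \right)} = 4 J a$ ($E{\left(J,a \right)} = 2 J 2 a = 4 J a$)
$\frac{3 \left(-8 - 10\right) + o{\left(14 \right)}}{261 + R{\left(-3,E{\left(-4,0 \right)} \right)}} = \frac{3 \left(-8 - 10\right) + 14^{2}}{261 - 3} = \frac{3 \left(-18\right) + 196}{258} = \left(-54 + 196\right) \frac{1}{258} = 142 \cdot \frac{1}{258} = \frac{71}{129}$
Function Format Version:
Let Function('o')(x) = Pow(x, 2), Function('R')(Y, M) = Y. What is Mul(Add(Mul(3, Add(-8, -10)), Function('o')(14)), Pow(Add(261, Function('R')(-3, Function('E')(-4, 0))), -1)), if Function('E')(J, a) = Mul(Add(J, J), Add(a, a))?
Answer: Rational(71, 129) ≈ 0.55039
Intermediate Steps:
Function('E')(J, a) = Mul(4, J, a) (Function('E')(J, a) = Mul(Mul(2, J), Mul(2, a)) = Mul(4, J, a))
Mul(Add(Mul(3, Add(-8, -10)), Function('o')(14)), Pow(Add(261, Function('R')(-3, Function('E')(-4, 0))), -1)) = Mul(Add(Mul(3, Add(-8, -10)), Pow(14, 2)), Pow(Add(261, -3), -1)) = Mul(Add(Mul(3, -18), 196), Pow(258, -1)) = Mul(Add(-54, 196), Rational(1, 258)) = Mul(142, Rational(1, 258)) = Rational(71, 129)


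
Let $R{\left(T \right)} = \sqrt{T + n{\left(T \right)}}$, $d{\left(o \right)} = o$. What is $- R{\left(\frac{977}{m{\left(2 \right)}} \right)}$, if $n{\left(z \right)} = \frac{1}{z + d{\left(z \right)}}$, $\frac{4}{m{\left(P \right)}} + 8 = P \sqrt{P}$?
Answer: $- \frac{i \sqrt{8393174474 - 3730299332 \sqrt{2}}}{977 \sqrt{4 - \sqrt{2}}} \approx - 35.541 i$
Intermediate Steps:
$m{\left(P \right)} = \frac{4}{-8 + P^{\frac{3}{2}}}$ ($m{\left(P \right)} = \frac{4}{-8 + P \sqrt{P}} = \frac{4}{-8 + P^{\frac{3}{2}}}$)
$n{\left(z \right)} = \frac{1}{2 z}$ ($n{\left(z \right)} = \frac{1}{z + z} = \frac{1}{2 z}$)
$R{\left(T \right)} = \sqrt{T + \frac{1}{2 T}}$
$- R{\left(\frac{977}{m{\left(2 \right)}} \right)} = - \frac{\sqrt{\frac{2}{977 \frac{1}{4 \frac{1}{-8 + 2^{\frac{3}{2}}}}} + 4 \frac{977}{4 \frac{1}{-8 + 2^{\frac{3}{2}}}}}}{2} = - \frac{\sqrt{\frac{2}{977 \frac{1}{4 \frac{1}{-8 + 2 \sqrt{2}}}} + 4 \frac{977}{4 \frac{1}{-8 + 2 \sqrt{2}}}}}{2} = - \frac{\sqrt{\frac{2}{977 \left(-2 + \frac{\sqrt{2}}{2}\right)} + 4 \cdot 977 \left(-2 + \frac{\sqrt{2}}{2}\right)}}{2} = - \frac{\sqrt{\frac{2}{-1954 + \frac{977 \sqrt{2}}{2}} + 4 \left(-1954 + \frac{977 \sqrt{2}}{2}\right)}}{2} = - \frac{\sqrt{\frac{2}{-1954 + \frac{977 \sqrt{2}}{2}} - \left(7816 - 1954 \sqrt{2}\right)}}{2} = - \frac{\sqrt{-7816 + \frac{2}{-1954 + \frac{977 \sqrt{2}}{2}} + 1954 \sqrt{2}}}{2}$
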